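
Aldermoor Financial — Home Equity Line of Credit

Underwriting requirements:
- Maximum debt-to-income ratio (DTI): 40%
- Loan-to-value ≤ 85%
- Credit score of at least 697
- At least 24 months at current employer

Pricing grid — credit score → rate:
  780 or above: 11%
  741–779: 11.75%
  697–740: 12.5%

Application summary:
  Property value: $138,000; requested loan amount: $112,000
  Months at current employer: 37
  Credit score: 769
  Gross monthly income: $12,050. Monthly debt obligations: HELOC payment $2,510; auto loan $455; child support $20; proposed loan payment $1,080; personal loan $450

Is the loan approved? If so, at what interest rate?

Credit score 769 ≥ 697 (meets minimum)
Loan-to-value = 112,000/138,000 = 81.2% — pass (85% max)
Employment 37 ≥ 24 months
Total monthly debts = (2,510 + 455 + 20 + 1,080 + 450) = 4,515. DTI = 4,515/12,050 = 37.5% ≤ 40%
All requirements met. Score 769 falls in the 741–779 tier → 11.75%.

Approved at 11.75%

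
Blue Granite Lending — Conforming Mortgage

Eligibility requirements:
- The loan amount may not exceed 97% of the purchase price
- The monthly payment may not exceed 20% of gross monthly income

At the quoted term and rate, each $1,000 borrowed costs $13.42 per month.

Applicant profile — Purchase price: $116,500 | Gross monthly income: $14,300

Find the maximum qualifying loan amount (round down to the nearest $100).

$113,000

Payment cap: 20% × $14,300 = $2,860/month.
At $13.42 per $1,000, that supports 2,860/13.42 × 1,000 ≈ $213,114 → $213,100.
LTV cap: 97% × $116,500 = $113,005 → $113,000.
Binding constraint: loan-to-value.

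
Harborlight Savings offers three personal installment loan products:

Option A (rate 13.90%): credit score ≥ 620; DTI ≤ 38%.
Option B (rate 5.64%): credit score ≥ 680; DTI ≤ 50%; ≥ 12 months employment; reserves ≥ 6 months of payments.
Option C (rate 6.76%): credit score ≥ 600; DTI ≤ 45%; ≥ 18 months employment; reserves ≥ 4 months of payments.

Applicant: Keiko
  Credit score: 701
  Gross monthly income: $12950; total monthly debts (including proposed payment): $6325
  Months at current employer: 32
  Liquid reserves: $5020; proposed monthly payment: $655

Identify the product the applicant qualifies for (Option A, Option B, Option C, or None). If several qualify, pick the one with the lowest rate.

Option B

DTI = 6,325/12,950 = 48.8%.
Reserves = 5,020/655 = 7.7 months.
Option A: score 701 ≥ 620; DTI 48.8% > 38% → does not qualify.
Option B: score 701 ≥ 680; DTI 48.8% ≤ 50%; employment 32 ≥ 12 mo; reserves 7.7 ≥ 6 mo → qualifies.
Option C: score 701 ≥ 600; DTI 48.8% > 45%; employment 32 ≥ 18 mo; reserves 7.7 ≥ 4 mo → does not qualify.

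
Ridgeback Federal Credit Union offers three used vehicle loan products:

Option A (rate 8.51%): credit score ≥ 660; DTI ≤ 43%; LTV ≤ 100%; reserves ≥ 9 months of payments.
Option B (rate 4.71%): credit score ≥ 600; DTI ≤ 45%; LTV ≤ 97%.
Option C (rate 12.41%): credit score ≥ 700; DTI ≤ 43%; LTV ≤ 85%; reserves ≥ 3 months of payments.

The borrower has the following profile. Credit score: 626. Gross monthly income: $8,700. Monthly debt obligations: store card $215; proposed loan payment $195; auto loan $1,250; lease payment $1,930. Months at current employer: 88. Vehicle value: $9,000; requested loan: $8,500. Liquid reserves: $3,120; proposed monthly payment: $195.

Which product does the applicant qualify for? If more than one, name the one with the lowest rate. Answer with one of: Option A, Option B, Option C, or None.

Option B

Total debts = (215 + 195 + 1,250 + 1,930) = 3,590; DTI = 3,590/8,700 = 41.3%.
LTV = 8,500/9,000 = 94.4%.
Reserves = 3,120/195 = 16.0 months.
Option A: score 626 < 660; DTI 41.3% ≤ 43%; LTV 94.4% ≤ 100%; reserves 16.0 ≥ 9 mo → does not qualify.
Option B: score 626 ≥ 600; DTI 41.3% ≤ 45%; LTV 94.4% ≤ 97% → qualifies.
Option C: score 626 < 700; DTI 41.3% ≤ 43%; LTV 94.4% > 85%; reserves 16.0 ≥ 3 mo → does not qualify.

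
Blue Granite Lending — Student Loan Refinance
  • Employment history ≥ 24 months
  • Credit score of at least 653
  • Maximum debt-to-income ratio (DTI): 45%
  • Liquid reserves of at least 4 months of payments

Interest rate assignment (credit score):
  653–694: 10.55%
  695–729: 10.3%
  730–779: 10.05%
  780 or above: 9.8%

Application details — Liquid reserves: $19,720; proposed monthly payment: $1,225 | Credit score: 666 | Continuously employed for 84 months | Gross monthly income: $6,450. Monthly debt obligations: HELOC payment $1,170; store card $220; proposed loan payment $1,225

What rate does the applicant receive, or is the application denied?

Credit score 666 ≥ 653 (meets minimum)
Reserves = 19,720/1,225 = 16.1 months ≥ 4
Total monthly debts = (1,170 + 220 + 1,225) = 2,615. Debt-to-income = 2,615/6,450 = 40.5% — meets 45% limit
Employment 84 ≥ 24 months
All requirements met. Score 666 falls in the 653–694 tier → 10.55%.

Approved at 10.55%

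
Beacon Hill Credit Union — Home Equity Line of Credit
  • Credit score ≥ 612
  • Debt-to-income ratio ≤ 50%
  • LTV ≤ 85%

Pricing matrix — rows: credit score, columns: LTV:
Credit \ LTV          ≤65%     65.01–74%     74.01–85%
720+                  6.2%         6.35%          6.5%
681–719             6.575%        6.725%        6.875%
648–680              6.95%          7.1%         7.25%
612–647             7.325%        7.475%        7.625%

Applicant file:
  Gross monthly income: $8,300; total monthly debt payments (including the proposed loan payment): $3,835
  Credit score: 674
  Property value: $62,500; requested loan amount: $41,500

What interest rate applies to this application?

Credit score 674 ≥ 612; Debt-to-income = 3,835/8,300 = 46.2% — meets 50% limit
Loan-to-value = 41,500/62,500 = 66.4% — pass (85% max)
Score 674 is in the 648–680 band; LTV 66.4% is in the 65.01–74% band → 7.1%.

7.1%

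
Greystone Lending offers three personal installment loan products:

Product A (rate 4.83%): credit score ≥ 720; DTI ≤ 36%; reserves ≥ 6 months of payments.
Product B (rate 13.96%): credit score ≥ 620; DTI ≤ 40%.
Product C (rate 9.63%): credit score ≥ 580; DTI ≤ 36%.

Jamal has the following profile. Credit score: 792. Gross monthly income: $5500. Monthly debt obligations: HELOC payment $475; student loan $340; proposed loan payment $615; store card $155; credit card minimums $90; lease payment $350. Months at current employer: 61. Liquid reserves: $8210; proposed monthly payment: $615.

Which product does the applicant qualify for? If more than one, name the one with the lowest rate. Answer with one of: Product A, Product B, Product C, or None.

Product B

Total debts = (475 + 340 + 615 + 155 + 90 + 350) = 2,025; DTI = 2,025/5,500 = 36.8%.
Reserves = 8,210/615 = 13.3 months.
Product A: score 792 ≥ 720; DTI 36.8% > 36%; reserves 13.3 ≥ 6 mo → does not qualify.
Product B: score 792 ≥ 620; DTI 36.8% ≤ 40% → qualifies.
Product C: score 792 ≥ 580; DTI 36.8% > 36% → does not qualify.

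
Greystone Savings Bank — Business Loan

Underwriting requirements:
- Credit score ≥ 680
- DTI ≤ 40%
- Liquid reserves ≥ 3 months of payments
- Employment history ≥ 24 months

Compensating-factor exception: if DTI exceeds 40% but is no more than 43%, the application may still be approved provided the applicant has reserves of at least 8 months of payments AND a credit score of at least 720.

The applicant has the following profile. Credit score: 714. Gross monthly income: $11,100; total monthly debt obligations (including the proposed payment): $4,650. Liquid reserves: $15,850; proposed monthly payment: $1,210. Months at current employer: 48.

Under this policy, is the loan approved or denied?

Denied

Credit score 714 ≥ 680 (meets base)
DTI = 4,650/11,100 = 41.9% > 40% — standard DTI limit exceeded.
Reserves: 15,850 ÷ 1,210 = 13.1 months (meets 3-month minimum)
Employment 48 ≥ 24 months
DTI 41.9% is within the 40%–43% exception band; checking compensating factors.
Reserves 13.1 ≥ 8 months; credit score 714 < 720.
Override conditions not both satisfied; exception does not apply.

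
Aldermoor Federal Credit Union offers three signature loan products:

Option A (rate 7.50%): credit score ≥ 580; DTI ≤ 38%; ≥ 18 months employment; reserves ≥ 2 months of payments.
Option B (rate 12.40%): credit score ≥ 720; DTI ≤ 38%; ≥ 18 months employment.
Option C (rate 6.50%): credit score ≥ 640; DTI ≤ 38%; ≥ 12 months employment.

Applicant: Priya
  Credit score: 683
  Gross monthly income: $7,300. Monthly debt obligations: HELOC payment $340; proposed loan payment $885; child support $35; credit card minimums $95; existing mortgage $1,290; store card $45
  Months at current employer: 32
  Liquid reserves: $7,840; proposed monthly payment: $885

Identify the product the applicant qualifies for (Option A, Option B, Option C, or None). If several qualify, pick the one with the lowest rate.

Option C

Total debts = (340 + 885 + 35 + 95 + 1,290 + 45) = 2,690; DTI = 2,690/7,300 = 36.8%.
Reserves = 7,840/885 = 8.9 months.
Option A: score 683 ≥ 580; DTI 36.8% ≤ 38%; employment 32 ≥ 18 mo; reserves 8.9 ≥ 2 mo → qualifies.
Option B: score 683 < 720; DTI 36.8% ≤ 38%; employment 32 ≥ 18 mo → does not qualify.
Option C: score 683 ≥ 640; DTI 36.8% ≤ 38%; employment 32 ≥ 12 mo → qualifies.
Qualifying: Option A, Option C. Lowest rate is 6.50% → Option C.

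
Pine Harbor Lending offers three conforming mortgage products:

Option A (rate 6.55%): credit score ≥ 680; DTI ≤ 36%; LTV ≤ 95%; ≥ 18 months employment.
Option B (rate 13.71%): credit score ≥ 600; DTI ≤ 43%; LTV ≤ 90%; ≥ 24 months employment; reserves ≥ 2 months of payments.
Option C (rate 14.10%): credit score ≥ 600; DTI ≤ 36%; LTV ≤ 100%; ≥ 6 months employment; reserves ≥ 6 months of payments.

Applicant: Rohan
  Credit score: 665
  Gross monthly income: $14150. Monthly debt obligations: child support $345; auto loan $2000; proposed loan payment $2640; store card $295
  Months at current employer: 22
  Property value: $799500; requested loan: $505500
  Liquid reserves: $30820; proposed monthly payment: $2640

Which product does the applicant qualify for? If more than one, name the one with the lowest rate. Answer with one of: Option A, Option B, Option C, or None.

Total debts = (345 + 2,000 + 2,640 + 295) = 5,280; DTI = 5,280/14,150 = 37.3%.
LTV = 505,500/799,500 = 63.2%.
Reserves = 30,820/2,640 = 11.7 months.
Option A: score 665 < 680; DTI 37.3% > 36%; LTV 63.2% ≤ 95%; employment 22 ≥ 18 mo → does not qualify.
Option B: score 665 ≥ 600; DTI 37.3% ≤ 43%; LTV 63.2% ≤ 90%; employment 22 < 24 mo; reserves 11.7 ≥ 2 mo → does not qualify.
Option C: score 665 ≥ 600; DTI 37.3% > 36%; LTV 63.2% ≤ 100%; employment 22 ≥ 6 mo; reserves 11.7 ≥ 6 mo → does not qualify.

None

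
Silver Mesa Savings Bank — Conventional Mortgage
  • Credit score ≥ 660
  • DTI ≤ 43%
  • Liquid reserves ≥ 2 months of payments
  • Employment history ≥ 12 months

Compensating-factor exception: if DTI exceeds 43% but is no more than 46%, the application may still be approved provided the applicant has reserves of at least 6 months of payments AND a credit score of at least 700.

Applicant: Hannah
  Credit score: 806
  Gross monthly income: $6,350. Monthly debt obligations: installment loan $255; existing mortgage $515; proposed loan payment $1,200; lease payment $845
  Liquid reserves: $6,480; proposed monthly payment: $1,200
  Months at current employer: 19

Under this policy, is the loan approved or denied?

Credit score 806 ≥ 660 (meets base)
Total debts = (255 + 515 + 1,200 + 845) = 2,815. DTI: 2,815 ÷ 6,350 = 44.3%, over the 43% base limit.
Reserves = 6,480/1,200 = 5.4 months ≥ 2
Employment 19 ≥ 12 months
44.3% falls in the override range (43%–46%), so the compensating-factor test applies.
Reserves 5.4 < 6 months; credit score 806 ≥ 700.
Override conditions not both satisfied; exception does not apply.

Denied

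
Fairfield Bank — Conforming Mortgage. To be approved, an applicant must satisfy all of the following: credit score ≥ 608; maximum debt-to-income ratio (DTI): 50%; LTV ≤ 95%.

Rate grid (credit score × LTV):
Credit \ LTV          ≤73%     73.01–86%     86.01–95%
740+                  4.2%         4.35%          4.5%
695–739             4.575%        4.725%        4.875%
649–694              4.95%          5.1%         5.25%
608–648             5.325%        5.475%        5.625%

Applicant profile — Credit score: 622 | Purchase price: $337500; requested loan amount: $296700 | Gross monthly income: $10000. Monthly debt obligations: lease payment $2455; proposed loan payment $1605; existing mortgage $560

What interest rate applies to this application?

5.625%

Credit score 622 ≥ 608; Total monthly debts = (2,455 + 1,605 + 560) = 4,620. DTI = 4,620/10,000 = 46.2% ≤ 50%
Loan-to-value = 296,700/337,500 = 87.9% — pass (95% max)
Row: 622 falls in 608–648. Column: 87.9% falls in 86.01–95%. Rate = 5.625%.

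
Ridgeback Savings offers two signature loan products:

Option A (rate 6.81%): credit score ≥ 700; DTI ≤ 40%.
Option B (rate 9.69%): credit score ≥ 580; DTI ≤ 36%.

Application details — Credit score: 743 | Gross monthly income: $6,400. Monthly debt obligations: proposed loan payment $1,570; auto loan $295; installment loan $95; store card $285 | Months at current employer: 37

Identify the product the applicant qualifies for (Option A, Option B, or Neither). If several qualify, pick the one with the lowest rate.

Total debts = (1,570 + 295 + 95 + 285) = 2,245; DTI = 2,245/6,400 = 35.1%.
Option A: score 743 ≥ 700; DTI 35.1% ≤ 40% → qualifies.
Option B: score 743 ≥ 580; DTI 35.1% ≤ 36% → qualifies.
Qualifying: Option A, Option B. Lowest rate is 6.81% → Option A.

Option A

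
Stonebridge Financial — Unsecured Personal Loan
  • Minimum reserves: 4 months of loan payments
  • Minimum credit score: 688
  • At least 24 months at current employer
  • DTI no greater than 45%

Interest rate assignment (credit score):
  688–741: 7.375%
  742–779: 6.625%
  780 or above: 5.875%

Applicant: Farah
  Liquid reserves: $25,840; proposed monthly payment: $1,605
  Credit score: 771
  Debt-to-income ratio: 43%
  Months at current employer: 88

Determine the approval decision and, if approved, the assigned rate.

Approved at 6.625%

Credit score 771 ≥ 688 (meets minimum)
Reserves = 25,840/1,605 = 16.1 months ≥ 4
Employment 88 ≥ 24 months
DTI 43% ≤ 45%
All requirements met. Score 771 falls in the 742–779 tier → 6.625%.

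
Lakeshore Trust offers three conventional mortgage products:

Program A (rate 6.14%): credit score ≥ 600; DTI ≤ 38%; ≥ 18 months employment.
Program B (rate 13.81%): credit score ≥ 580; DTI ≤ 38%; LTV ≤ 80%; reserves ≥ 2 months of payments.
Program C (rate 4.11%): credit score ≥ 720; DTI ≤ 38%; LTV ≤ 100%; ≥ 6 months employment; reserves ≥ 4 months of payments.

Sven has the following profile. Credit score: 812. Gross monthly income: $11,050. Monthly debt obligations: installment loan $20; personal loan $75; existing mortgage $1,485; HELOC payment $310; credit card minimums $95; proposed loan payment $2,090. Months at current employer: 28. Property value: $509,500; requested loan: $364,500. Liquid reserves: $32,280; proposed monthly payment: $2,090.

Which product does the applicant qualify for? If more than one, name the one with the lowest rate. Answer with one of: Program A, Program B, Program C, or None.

Total debts = (20 + 75 + 1,485 + 310 + 95 + 2,090) = 4,075; DTI = 4,075/11,050 = 36.9%.
LTV = 364,500/509,500 = 71.5%.
Reserves = 32,280/2,090 = 15.4 months.
Program A: score 812 ≥ 600; DTI 36.9% ≤ 38%; employment 28 ≥ 18 mo → qualifies.
Program B: score 812 ≥ 580; DTI 36.9% ≤ 38%; LTV 71.5% ≤ 80%; reserves 15.4 ≥ 2 mo → qualifies.
Program C: score 812 ≥ 720; DTI 36.9% ≤ 38%; LTV 71.5% ≤ 100%; employment 28 ≥ 6 mo; reserves 15.4 ≥ 4 mo → qualifies.
Qualifying: Program A, Program B, Program C. Lowest rate is 4.11% → Program C.

Program C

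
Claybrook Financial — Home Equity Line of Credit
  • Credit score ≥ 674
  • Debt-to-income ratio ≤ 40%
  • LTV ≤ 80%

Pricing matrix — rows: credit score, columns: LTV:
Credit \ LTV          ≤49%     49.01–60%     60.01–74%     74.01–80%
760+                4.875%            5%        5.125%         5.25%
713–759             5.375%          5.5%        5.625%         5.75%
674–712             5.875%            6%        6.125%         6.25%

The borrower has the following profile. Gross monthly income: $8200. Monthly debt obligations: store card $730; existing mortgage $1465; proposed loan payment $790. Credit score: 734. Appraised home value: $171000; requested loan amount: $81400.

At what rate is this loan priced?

5.375%

Credit score 734 ≥ 674; Total monthly debts = (730 + 1,465 + 790) = 2,985. DTI = 2,985/8,200 = 36.4% ≤ 40%
LTV: 81,400 ÷ 171,000 = 47.6%, within 80% cap
Row: 734 falls in 713–759. Column: 47.6% falls in ≤49%. Rate = 5.375%.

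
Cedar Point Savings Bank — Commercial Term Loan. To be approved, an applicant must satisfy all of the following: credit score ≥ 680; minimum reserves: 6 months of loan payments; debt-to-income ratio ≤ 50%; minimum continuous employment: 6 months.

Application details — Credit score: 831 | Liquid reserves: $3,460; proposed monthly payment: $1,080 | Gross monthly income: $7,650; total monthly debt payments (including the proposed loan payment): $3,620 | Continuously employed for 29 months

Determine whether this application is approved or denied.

Denied

Credit score 831 ≥ 680 (meets)
Reserves: 3,460 ÷ 1,080 = 3.2 months (below 6-month minimum)
DTI = 3,620/7,650 = 47.3% ≤ 50%
Employment 29 ≥ 6 months
Fails on reserves.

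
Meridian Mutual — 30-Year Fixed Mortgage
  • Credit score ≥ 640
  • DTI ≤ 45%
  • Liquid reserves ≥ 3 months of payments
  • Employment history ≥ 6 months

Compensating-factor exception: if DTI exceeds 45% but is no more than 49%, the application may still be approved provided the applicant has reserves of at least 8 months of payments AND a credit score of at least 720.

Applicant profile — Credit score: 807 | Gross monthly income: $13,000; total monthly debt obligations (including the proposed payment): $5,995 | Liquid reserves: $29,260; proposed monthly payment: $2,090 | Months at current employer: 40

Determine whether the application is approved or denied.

Credit score 807 ≥ 640 (meets base)
DTI = 5,995/13,000 = 46.1% > 45% — standard DTI limit exceeded.
Liquid reserves cover 29,260/2,090 = 14.0 months — ≥ 3 required
Employment 40 ≥ 6 months
DTI 46.1% is within the 45%–49% exception band; checking compensating factors.
Override check — reserves: 14.0 mo (ok); score: 807 (ok).
Both override conditions satisfied; DTI exception granted.

Approved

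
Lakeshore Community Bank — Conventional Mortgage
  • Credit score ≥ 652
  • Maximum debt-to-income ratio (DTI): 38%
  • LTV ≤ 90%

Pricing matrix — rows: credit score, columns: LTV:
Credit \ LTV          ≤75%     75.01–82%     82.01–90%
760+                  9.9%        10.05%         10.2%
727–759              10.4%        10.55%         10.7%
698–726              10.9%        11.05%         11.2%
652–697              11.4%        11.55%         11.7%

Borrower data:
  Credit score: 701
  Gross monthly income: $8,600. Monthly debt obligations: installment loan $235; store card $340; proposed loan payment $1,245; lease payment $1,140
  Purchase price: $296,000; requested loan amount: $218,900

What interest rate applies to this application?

10.9%

Credit score 701 ≥ 652; Total monthly debts = (235 + 340 + 1,245 + 1,140) = 2,960. DTI: 2,960 ÷ 8,600 = 34.4%, within the 38% cap
Loan-to-value = 218,900/296,000 = 74% — pass (90% max)
Row: 701 falls in 698–726. Column: 74% falls in ≤75%. Rate = 10.9%.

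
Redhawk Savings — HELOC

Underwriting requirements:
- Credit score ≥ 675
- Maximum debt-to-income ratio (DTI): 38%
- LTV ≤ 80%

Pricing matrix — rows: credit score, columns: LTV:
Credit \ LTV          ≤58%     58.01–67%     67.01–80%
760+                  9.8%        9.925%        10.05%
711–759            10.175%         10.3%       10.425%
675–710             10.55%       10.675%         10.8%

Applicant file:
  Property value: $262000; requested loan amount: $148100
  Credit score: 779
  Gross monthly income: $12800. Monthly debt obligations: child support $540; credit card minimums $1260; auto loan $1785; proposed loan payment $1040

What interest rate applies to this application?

Credit score 779 ≥ 675; Total monthly debts = (540 + 1,260 + 1,785 + 1,040) = 4,625. Debt-to-income = 4,625/12,800 = 36.1% — meets 38% limit
Loan-to-value = 148,100/262,000 = 56.5% — pass (80% max)
Score 779 is in the 760+ band; LTV 56.5% is in the ≤58% band → 9.8%.

9.8%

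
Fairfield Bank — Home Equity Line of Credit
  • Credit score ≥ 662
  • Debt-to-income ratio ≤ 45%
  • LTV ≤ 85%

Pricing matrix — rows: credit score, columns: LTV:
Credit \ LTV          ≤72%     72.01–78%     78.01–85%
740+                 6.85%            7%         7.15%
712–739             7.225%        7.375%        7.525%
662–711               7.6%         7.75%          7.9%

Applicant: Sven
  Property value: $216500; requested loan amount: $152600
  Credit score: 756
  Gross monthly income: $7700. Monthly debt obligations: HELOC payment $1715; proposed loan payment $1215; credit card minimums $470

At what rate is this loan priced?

Credit score 756 ≥ 662; Total monthly debts = (1,715 + 1,215 + 470) = 3,400. Debt-to-income = 3,400/7,700 = 44.2% — meets 45% limit
Loan-to-value = 152,600/216,500 = 70.5% — pass (85% max)
Credit 756 → row 740+; LTV 70.5% → column ≤72%. Grid cell → 6.85%.

6.85%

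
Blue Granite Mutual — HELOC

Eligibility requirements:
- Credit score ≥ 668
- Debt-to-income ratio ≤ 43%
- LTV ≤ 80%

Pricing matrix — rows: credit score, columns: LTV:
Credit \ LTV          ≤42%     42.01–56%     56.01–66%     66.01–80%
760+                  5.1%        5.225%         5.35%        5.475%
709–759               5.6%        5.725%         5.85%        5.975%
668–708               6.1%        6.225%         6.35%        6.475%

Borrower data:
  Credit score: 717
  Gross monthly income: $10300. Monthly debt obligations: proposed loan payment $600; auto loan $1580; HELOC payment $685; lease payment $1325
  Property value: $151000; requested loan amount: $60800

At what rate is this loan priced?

5.6%

Credit score 717 ≥ 668; Total monthly debts = (600 + 1,580 + 685 + 1,325) = 4,190. Debt-to-income = 4,190/10,300 = 40.7% — meets 43% limit
LTV = 60,800/151,000 = 40.3% ≤ 80%
Credit 717 → row 709–759; LTV 40.3% → column ≤42%. Grid cell → 5.6%.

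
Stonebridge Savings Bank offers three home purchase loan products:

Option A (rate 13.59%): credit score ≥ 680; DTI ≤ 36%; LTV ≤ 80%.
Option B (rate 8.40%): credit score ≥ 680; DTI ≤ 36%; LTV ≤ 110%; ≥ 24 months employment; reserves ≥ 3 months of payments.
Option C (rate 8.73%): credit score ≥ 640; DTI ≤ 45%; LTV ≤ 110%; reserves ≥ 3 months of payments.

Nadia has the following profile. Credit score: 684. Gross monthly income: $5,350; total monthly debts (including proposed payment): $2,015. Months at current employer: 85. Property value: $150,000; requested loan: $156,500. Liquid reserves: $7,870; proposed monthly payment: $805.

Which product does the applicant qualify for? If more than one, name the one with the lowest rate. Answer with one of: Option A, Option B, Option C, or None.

DTI = 2,015/5,350 = 37.7%.
LTV = 156,500/150,000 = 104.3%.
Reserves = 7,870/805 = 9.8 months.
Option A: score 684 ≥ 680; DTI 37.7% > 36%; LTV 104.3% > 80% → does not qualify.
Option B: score 684 ≥ 680; DTI 37.7% > 36%; LTV 104.3% ≤ 110%; employment 85 ≥ 24 mo; reserves 9.8 ≥ 3 mo → does not qualify.
Option C: score 684 ≥ 640; DTI 37.7% ≤ 45%; LTV 104.3% ≤ 110%; reserves 9.8 ≥ 3 mo → qualifies.

Option C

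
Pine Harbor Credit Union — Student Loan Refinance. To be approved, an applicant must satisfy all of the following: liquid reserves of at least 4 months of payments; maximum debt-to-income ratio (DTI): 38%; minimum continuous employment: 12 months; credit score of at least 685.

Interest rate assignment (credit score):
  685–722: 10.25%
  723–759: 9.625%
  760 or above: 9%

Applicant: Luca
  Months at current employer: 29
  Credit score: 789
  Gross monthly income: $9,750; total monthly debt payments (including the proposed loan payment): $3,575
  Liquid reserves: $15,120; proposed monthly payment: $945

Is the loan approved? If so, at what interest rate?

Approved at 9%

Credit score 789 ≥ 685 (meets minimum)
Reserves: 15,120 ÷ 945 = 16.0 months (meets 4-month minimum)
DTI: 3,575 ÷ 9,750 = 36.7%, within the 38% cap
Employment 29 ≥ 12 months
All requirements met. Score 789 falls in the 760 or above tier → 9%.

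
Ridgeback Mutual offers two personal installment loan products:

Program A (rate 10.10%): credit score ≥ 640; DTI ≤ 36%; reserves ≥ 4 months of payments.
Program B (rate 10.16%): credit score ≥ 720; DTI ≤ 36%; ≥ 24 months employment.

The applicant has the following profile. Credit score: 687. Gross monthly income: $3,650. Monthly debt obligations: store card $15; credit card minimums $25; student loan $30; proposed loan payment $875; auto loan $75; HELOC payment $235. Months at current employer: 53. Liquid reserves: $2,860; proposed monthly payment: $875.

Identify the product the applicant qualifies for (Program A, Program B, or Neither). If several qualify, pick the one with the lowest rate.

Total debts = (15 + 25 + 30 + 875 + 75 + 235) = 1,255; DTI = 1,255/3,650 = 34.4%.
Reserves = 2,860/875 = 3.3 months.
Program A: score 687 ≥ 640; DTI 34.4% ≤ 36%; reserves 3.3 < 4 mo → does not qualify.
Program B: score 687 < 720; DTI 34.4% ≤ 36%; employment 53 ≥ 24 mo → does not qualify.

Neither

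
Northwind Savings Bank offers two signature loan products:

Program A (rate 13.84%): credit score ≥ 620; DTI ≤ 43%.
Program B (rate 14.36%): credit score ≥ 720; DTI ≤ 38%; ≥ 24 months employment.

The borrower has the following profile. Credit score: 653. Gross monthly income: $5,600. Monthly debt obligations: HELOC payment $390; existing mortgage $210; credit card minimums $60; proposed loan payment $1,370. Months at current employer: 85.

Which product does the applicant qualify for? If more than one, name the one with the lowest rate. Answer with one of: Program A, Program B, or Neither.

Total debts = (390 + 210 + 60 + 1,370) = 2,030; DTI = 2,030/5,600 = 36.2%.
Program A: score 653 ≥ 620; DTI 36.2% ≤ 43% → qualifies.
Program B: score 653 < 720; DTI 36.2% ≤ 38%; employment 85 ≥ 24 mo → does not qualify.

Program A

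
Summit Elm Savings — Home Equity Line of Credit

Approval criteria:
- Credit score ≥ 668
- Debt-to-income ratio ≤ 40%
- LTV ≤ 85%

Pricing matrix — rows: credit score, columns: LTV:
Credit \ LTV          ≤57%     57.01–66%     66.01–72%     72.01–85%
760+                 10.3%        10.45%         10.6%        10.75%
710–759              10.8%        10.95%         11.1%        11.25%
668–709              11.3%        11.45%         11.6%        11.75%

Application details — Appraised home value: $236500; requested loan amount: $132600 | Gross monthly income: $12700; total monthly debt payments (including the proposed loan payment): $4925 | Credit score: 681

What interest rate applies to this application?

11.3%

Credit score 681 ≥ 668; DTI = 4,925/12,700 = 38.8% ≤ 40%
LTV = 132,600/236,500 = 56.1% ≤ 85%
Score 681 is in the 668–709 band; LTV 56.1% is in the ≤57% band → 11.3%.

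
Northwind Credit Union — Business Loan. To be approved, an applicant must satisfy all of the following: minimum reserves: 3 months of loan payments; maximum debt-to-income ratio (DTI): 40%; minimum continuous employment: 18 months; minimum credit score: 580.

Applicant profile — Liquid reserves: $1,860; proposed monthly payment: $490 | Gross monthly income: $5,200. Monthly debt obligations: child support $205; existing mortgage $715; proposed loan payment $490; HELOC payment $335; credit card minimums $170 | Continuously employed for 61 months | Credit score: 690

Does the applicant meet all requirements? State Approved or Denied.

Liquid reserves cover 1,860/490 = 3.8 months — ≥ 3 required
Total monthly debts = (205 + 715 + 490 + 335 + 170) = 1,915. Debt-to-income = 1,915/5,200 = 36.8% — meets 40% limit
Employment 61 ≥ 18 months
Credit score 690 ≥ 580 (meets)
All criteria satisfied.

Approved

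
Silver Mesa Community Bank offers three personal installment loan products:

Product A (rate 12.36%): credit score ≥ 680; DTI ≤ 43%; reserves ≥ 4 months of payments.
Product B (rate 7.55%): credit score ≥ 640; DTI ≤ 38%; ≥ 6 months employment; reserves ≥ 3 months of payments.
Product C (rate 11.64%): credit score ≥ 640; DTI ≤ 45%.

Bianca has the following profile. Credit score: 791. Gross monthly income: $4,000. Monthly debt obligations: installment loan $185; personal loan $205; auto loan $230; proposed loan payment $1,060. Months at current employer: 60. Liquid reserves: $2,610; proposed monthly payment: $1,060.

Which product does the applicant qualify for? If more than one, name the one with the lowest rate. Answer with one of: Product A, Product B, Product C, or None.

Total debts = (185 + 205 + 230 + 1,060) = 1,680; DTI = 1,680/4,000 = 42%.
Reserves = 2,610/1,060 = 2.5 months.
Product A: score 791 ≥ 680; DTI 42% ≤ 43%; reserves 2.5 < 4 mo → does not qualify.
Product B: score 791 ≥ 640; DTI 42% > 38%; employment 60 ≥ 6 mo; reserves 2.5 < 3 mo → does not qualify.
Product C: score 791 ≥ 640; DTI 42% ≤ 45% → qualifies.

Product C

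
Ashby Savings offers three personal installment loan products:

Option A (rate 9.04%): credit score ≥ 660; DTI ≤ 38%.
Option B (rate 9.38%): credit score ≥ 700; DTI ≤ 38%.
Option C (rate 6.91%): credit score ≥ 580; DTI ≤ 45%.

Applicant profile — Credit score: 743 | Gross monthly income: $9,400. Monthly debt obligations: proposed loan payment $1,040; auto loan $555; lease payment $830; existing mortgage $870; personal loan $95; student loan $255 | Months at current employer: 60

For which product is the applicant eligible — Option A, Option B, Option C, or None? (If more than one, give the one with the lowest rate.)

Total debts = (1,040 + 555 + 830 + 870 + 95 + 255) = 3,645; DTI = 3,645/9,400 = 38.8%.
Option A: score 743 ≥ 660; DTI 38.8% > 38% → does not qualify.
Option B: score 743 ≥ 700; DTI 38.8% > 38% → does not qualify.
Option C: score 743 ≥ 580; DTI 38.8% ≤ 45% → qualifies.

Option C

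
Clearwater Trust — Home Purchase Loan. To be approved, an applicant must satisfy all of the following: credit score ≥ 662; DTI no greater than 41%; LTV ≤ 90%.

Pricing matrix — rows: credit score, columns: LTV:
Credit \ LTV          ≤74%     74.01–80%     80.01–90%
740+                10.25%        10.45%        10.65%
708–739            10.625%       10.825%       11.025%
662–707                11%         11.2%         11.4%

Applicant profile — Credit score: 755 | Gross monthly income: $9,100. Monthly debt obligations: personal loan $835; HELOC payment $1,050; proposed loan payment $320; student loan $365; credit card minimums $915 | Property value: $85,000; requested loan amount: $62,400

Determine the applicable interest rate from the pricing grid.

Credit score 755 ≥ 662; Total monthly debts = (835 + 1,050 + 320 + 365 + 915) = 3,485. Debt-to-income = 3,485/9,100 = 38.3% — meets 41% limit
Loan-to-value = 62,400/85,000 = 73.4% — pass (90% max)
Row: 755 falls in 740+. Column: 73.4% falls in ≤74%. Rate = 10.25%.

10.25%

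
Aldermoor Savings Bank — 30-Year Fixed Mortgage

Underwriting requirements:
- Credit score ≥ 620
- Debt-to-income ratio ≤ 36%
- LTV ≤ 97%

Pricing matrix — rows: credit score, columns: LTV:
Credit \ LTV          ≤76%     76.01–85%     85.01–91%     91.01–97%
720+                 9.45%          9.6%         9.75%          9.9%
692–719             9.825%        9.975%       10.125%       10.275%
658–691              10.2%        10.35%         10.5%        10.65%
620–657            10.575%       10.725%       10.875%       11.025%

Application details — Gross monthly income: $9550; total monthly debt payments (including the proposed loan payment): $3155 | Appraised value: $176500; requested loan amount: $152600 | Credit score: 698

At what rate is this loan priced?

Credit score 698 ≥ 620; DTI: 3,155 ÷ 9,550 = 33%, within the 36% cap
LTV: 152,600 ÷ 176,500 = 86.5%, within 97% cap
Score 698 is in the 692–719 band; LTV 86.5% is in the 85.01–91% band → 10.125%.

10.125%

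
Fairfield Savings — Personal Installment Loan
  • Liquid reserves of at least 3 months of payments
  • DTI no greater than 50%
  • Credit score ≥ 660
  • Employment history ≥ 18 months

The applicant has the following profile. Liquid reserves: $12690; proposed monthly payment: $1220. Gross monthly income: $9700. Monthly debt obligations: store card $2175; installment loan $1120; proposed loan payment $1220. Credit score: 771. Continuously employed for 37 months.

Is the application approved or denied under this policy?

Reserves: 12,690 ÷ 1,220 = 10.4 months (meets 3-month minimum)
Total monthly debts = (2,175 + 1,120 + 1,220) = 4,515. Debt-to-income = 4,515/9,700 = 46.5% — meets 50% limit
Credit score 771 ≥ 660 (meets)
Employment 37 ≥ 18 months
All criteria satisfied.

Approved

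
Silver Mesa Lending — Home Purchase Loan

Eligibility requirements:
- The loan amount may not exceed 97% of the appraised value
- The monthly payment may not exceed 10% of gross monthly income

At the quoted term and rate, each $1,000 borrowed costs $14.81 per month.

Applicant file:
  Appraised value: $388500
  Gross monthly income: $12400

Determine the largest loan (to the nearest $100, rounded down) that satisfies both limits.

$83,700

Payment cap: 10% × $12,400 = $1,240/month.
At $14.81 per $1,000, that supports 1,240/14.81 × 1,000 ≈ $83,727 → $83,700.
LTV cap: 97% × $388,500 = $376,845 → $376,800.
Binding constraint: payment-to-income.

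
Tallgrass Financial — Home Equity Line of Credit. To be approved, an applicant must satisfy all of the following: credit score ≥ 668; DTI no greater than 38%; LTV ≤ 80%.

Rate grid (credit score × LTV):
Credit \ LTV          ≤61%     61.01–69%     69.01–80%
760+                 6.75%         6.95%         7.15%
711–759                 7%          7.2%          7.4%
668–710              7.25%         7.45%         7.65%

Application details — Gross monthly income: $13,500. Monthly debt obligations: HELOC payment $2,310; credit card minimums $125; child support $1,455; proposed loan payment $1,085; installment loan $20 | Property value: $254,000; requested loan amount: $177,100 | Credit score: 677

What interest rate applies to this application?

Credit score 677 ≥ 668; Total monthly debts = (2,310 + 125 + 1,455 + 1,085 + 20) = 4,995. DTI: 4,995 ÷ 13,500 = 37%, within the 38% cap
Loan-to-value = 177,100/254,000 = 69.7% — pass (80% max)
Row: 677 falls in 668–710. Column: 69.7% falls in 69.01–80%. Rate = 7.65%.

7.65%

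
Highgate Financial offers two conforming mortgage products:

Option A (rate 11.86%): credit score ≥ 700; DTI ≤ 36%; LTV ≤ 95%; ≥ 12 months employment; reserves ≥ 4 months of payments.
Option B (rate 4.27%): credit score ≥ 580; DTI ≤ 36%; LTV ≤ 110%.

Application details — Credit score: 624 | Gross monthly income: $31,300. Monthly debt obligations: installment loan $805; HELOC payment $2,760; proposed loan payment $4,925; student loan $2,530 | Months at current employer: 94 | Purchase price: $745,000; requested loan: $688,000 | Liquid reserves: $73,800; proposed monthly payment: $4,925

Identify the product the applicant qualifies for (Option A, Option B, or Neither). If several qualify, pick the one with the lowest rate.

Option B

Total debts = (805 + 2,760 + 4,925 + 2,530) = 11,020; DTI = 11,020/31,300 = 35.2%.
LTV = 688,000/745,000 = 92.3%.
Reserves = 73,800/4,925 = 15.0 months.
Option A: score 624 < 700; DTI 35.2% ≤ 36%; LTV 92.3% ≤ 95%; employment 94 ≥ 12 mo; reserves 15.0 ≥ 4 mo → does not qualify.
Option B: score 624 ≥ 580; DTI 35.2% ≤ 36%; LTV 92.3% ≤ 110% → qualifies.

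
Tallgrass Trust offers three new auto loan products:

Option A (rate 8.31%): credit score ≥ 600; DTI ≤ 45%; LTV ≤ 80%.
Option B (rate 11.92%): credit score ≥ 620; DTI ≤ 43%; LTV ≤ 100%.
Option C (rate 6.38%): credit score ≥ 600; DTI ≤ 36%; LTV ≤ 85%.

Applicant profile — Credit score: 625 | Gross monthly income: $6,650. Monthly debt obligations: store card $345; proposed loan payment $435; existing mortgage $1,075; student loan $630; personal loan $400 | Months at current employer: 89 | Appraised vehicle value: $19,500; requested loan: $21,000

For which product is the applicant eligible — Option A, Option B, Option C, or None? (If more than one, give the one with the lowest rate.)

None

Total debts = (345 + 435 + 1,075 + 630 + 400) = 2,885; DTI = 2,885/6,650 = 43.4%.
LTV = 21,000/19,500 = 107.7%.
Option A: score 625 ≥ 600; DTI 43.4% ≤ 45%; LTV 107.7% > 80% → does not qualify.
Option B: score 625 ≥ 620; DTI 43.4% > 43%; LTV 107.7% > 100% → does not qualify.
Option C: score 625 ≥ 600; DTI 43.4% > 36%; LTV 107.7% > 85% → does not qualify.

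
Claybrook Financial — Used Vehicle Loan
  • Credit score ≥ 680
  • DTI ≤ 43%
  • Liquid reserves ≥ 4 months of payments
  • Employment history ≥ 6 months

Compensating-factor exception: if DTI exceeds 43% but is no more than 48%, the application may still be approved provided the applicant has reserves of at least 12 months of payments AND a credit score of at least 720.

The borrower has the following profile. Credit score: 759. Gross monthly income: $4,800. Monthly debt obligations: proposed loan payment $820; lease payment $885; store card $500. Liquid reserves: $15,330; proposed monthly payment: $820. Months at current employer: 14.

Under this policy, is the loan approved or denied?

Credit score 759 ≥ 680 (meets base)
Total debts = (820 + 885 + 500) = 2,205. DTI: 2,205 ÷ 4,800 = 45.9%, over the 43% base limit.
Reserves: 15,330 ÷ 820 = 18.7 months (meets 4-month minimum)
Employment 14 ≥ 6 months
45.9% falls in the override range (43%–48%), so the compensating-factor test applies.
Reserves 18.7 ≥ 12 months; credit score 759 ≥ 720.
Both compensating conditions met → exception applies.

Approved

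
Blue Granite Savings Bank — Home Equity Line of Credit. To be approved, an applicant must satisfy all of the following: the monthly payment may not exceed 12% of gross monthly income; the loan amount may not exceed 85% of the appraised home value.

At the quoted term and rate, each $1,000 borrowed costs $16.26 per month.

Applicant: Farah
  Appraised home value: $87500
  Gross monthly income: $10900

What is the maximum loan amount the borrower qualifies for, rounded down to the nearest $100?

Payment cap: 12% × $10,900 = $1,308/month.
At $16.26 per $1,000, that supports 1,308/16.26 × 1,000 ≈ $80,442 → $80,400.
LTV cap: 85% × $87,500 = $74,375 → $74,300.
Binding constraint: loan-to-value.

$74,300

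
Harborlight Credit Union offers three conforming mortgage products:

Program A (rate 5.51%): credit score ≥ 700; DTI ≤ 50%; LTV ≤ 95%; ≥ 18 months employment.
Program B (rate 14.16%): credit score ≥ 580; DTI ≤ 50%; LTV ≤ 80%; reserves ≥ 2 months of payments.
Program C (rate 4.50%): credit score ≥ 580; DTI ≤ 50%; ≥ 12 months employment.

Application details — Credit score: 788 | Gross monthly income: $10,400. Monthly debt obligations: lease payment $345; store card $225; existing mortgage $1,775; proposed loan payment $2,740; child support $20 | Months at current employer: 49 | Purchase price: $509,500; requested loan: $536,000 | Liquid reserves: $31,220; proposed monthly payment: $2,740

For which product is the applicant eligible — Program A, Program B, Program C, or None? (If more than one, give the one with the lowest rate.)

Program C

Total debts = (345 + 225 + 1,775 + 2,740 + 20) = 5,105; DTI = 5,105/10,400 = 49.1%.
LTV = 536,000/509,500 = 105.2%.
Reserves = 31,220/2,740 = 11.4 months.
Program A: score 788 ≥ 700; DTI 49.1% ≤ 50%; LTV 105.2% > 95%; employment 49 ≥ 18 mo → does not qualify.
Program B: score 788 ≥ 580; DTI 49.1% ≤ 50%; LTV 105.2% > 80%; reserves 11.4 ≥ 2 mo → does not qualify.
Program C: score 788 ≥ 580; DTI 49.1% ≤ 50%; employment 49 ≥ 12 mo → qualifies.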